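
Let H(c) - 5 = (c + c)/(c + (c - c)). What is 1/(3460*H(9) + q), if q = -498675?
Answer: -1/474455 ≈ -2.1077e-6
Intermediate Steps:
H(c) = 7 (H(c) = 5 + (c + c)/(c + (c - c)) = 5 + (2*c)/(c + 0) = 5 + (2*c)/c = 5 + 2 = 7)
1/(3460*H(9) + q) = 1/(3460*7 - 498675) = 1/(24220 - 498675) = 1/(-474455) = -1/474455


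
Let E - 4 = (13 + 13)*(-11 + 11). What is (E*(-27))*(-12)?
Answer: 1296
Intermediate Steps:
E = 4 (E = 4 + (13 + 13)*(-11 + 11) = 4 + 26*0 = 4 + 0 = 4)
(E*(-27))*(-12) = (4*(-27))*(-12) = -108*(-12) = 1296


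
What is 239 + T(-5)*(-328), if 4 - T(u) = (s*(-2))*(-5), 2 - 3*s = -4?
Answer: 5487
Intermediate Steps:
s = 2 (s = ⅔ - ⅓*(-4) = ⅔ + 4/3 = 2)
T(u) = -16 (T(u) = 4 - 2*(-2)*(-5) = 4 - (-4)*(-5) = 4 - 1*20 = 4 - 20 = -16)
239 + T(-5)*(-328) = 239 - 16*(-328) = 239 + 5248 = 5487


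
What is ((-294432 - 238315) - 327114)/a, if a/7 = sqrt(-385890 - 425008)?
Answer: 859861*I*sqrt(810898)/5676286 ≈ 136.41*I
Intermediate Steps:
a = 7*I*sqrt(810898) (a = 7*sqrt(-385890 - 425008) = 7*sqrt(-810898) = 7*(I*sqrt(810898)) = 7*I*sqrt(810898) ≈ 6303.5*I)
((-294432 - 238315) - 327114)/a = ((-294432 - 238315) - 327114)/((7*I*sqrt(810898))) = (-532747 - 327114)*(-I*sqrt(810898)/5676286) = -(-859861)*I*sqrt(810898)/5676286 = 859861*I*sqrt(810898)/5676286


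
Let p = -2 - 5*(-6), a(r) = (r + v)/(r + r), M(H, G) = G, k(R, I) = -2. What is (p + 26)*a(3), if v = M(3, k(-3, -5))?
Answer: 9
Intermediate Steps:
v = -2
a(r) = (-2 + r)/(2*r) (a(r) = (r - 2)/(r + r) = (-2 + r)/((2*r)) = (-2 + r)*(1/(2*r)) = (-2 + r)/(2*r))
p = 28 (p = -2 + 30 = 28)
(p + 26)*a(3) = (28 + 26)*((½)*(-2 + 3)/3) = 54*((½)*(⅓)*1) = 54*(⅙) = 9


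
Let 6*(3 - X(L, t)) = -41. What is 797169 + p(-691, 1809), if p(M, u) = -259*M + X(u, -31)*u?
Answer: 1987853/2 ≈ 9.9393e+5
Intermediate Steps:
X(L, t) = 59/6 (X(L, t) = 3 - 1/6*(-41) = 3 + 41/6 = 59/6)
p(M, u) = -259*M + 59*u/6
797169 + p(-691, 1809) = 797169 + (-259*(-691) + (59/6)*1809) = 797169 + (178969 + 35577/2) = 797169 + 393515/2 = 1987853/2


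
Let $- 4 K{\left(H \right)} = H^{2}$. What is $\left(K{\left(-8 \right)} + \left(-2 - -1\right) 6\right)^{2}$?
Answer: $484$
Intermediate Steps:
$K{\left(H \right)} = - \frac{H^{2}}{4}$
$\left(K{\left(-8 \right)} + \left(-2 - -1\right) 6\right)^{2} = \left(- \frac{\left(-8\right)^{2}}{4} + \left(-2 - -1\right) 6\right)^{2} = \left(\left(- \frac{1}{4}\right) 64 + \left(-2 + 1\right) 6\right)^{2} = \left(-16 - 6\right)^{2} = \left(-22\right)^{2} = 484$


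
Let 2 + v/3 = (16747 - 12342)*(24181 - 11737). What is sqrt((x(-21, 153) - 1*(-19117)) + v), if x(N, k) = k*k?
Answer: 2*sqrt(41122495) ≈ 12825.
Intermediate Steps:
x(N, k) = k**2
v = 164447454 (v = -6 + 3*((16747 - 12342)*(24181 - 11737)) = -6 + 3*(4405*12444) = -6 + 3*54815820 = -6 + 164447460 = 164447454)
sqrt((x(-21, 153) - 1*(-19117)) + v) = sqrt((153**2 - 1*(-19117)) + 164447454) = sqrt((23409 + 19117) + 164447454) = sqrt(42526 + 164447454) = sqrt(164489980) = 2*sqrt(41122495)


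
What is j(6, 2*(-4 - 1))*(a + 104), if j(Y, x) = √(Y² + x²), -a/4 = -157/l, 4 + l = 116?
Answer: 3069*√34/14 ≈ 1278.2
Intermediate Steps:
l = 112 (l = -4 + 116 = 112)
a = 157/28 (a = -(-628)/112 = -4*(-157/112) = 157/28 ≈ 5.6071)
j(6, 2*(-4 - 1))*(a + 104) = √(6² + (2*(-4 - 1))²)*(157/28 + 104) = √(36 + (2*(-5))²)*(3069/28) = √(36 + (-10)²)*(3069/28) = √(36 + 100)*(3069/28) = √136*(3069/28) = (2*√34)*(3069/28) = 3069*√34/14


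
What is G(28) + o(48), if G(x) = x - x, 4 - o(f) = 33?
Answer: -29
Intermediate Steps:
o(f) = -29 (o(f) = 4 - 1*33 = 4 - 33 = -29)
G(x) = 0
G(28) + o(48) = 0 - 29 = -29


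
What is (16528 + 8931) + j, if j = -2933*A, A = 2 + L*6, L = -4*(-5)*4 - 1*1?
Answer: -1370649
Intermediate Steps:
L = 79 (L = 20*4 - 1 = 80 - 1 = 79)
A = 476 (A = 2 + 79*6 = 2 + 474 = 476)
j = -1396108 (j = -2933*476 = -1396108)
(16528 + 8931) + j = (16528 + 8931) - 1396108 = 25459 - 1396108 = -1370649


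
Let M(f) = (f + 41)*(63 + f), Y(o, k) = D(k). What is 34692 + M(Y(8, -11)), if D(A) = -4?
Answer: 36875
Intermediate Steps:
Y(o, k) = -4
M(f) = (41 + f)*(63 + f)
34692 + M(Y(8, -11)) = 34692 + (2583 + (-4)² + 104*(-4)) = 34692 + (2583 + 16 - 416) = 34692 + 2183 = 36875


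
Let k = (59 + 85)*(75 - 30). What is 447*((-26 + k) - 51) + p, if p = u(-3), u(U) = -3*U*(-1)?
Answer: 2862132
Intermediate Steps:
u(U) = 3*U
k = 6480 (k = 144*45 = 6480)
p = -9 (p = 3*(-3) = -9)
447*((-26 + k) - 51) + p = 447*((-26 + 6480) - 51) - 9 = 447*(6454 - 51) - 9 = 447*6403 - 9 = 2862141 - 9 = 2862132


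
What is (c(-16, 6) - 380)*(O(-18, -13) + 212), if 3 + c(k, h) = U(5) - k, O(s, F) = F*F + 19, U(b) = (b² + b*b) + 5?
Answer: -124800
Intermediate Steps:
U(b) = 5 + 2*b² (U(b) = (b² + b²) + 5 = 2*b² + 5 = 5 + 2*b²)
O(s, F) = 19 + F² (O(s, F) = F² + 19 = 19 + F²)
c(k, h) = 52 - k (c(k, h) = -3 + ((5 + 2*5²) - k) = -3 + ((5 + 2*25) - k) = -3 + ((5 + 50) - k) = -3 + (55 - k) = 52 - k)
(c(-16, 6) - 380)*(O(-18, -13) + 212) = ((52 - 1*(-16)) - 380)*((19 + (-13)²) + 212) = ((52 + 16) - 380)*((19 + 169) + 212) = (68 - 380)*(188 + 212) = -312*400 = -124800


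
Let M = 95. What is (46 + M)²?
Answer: 19881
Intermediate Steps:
(46 + M)² = (46 + 95)² = 141² = 19881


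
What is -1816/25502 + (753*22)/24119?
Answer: 189333014/307541369 ≈ 0.61563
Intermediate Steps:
-1816/25502 + (753*22)/24119 = -1816*1/25502 + 16566*(1/24119) = -908/12751 + 16566/24119 = 189333014/307541369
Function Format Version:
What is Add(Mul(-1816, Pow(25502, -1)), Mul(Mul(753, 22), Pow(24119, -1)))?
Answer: Rational(189333014, 307541369) ≈ 0.61563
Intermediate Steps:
Add(Mul(-1816, Pow(25502, -1)), Mul(Mul(753, 22), Pow(24119, -1))) = Add(Mul(-1816, Rational(1, 25502)), Mul(16566, Rational(1, 24119))) = Add(Rational(-908, 12751), Rational(16566, 24119)) = Rational(189333014, 307541369)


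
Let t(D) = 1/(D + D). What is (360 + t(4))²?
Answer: 8300161/64 ≈ 1.2969e+5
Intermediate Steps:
t(D) = 1/(2*D)
(360 + t(4))² = (360 + (½)/4)² = (360 + (½)*(¼))² = (360 + ⅛)² = (2881/8)² = 8300161/64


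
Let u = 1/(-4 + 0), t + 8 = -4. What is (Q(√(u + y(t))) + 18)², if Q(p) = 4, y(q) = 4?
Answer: 484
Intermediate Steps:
t = -12 (t = -8 - 4 = -12)
u = -¼ (u = 1/(-4) = -¼ ≈ -0.25000)
(Q(√(u + y(t))) + 18)² = (4 + 18)² = 22² = 484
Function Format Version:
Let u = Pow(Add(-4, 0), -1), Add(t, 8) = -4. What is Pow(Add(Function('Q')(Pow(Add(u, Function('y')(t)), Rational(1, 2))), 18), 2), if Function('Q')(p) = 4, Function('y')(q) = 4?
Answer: 484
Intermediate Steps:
t = -12 (t = Add(-8, -4) = -12)
u = Rational(-1, 4) (u = Pow(-4, -1) = Rational(-1, 4) ≈ -0.25000)
Pow(Add(Function('Q')(Pow(Add(u, Function('y')(t)), Rational(1, 2))), 18), 2) = Pow(Add(4, 18), 2) = Pow(22, 2) = 484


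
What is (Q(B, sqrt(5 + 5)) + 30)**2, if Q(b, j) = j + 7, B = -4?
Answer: (37 + sqrt(10))**2 ≈ 1613.0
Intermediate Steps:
Q(b, j) = 7 + j
(Q(B, sqrt(5 + 5)) + 30)**2 = ((7 + sqrt(5 + 5)) + 30)**2 = ((7 + sqrt(10)) + 30)**2 = (37 + sqrt(10))**2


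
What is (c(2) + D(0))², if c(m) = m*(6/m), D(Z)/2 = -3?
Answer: 0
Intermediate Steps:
D(Z) = -6 (D(Z) = 2*(-3) = -6)
c(m) = 6
(c(2) + D(0))² = (6 - 6)² = 0² = 0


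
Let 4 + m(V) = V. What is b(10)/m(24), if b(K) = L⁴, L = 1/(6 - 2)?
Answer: 1/5120 ≈ 0.00019531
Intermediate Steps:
L = ¼ (L = 1/4 = ¼ ≈ 0.25000)
m(V) = -4 + V
b(K) = 1/256 (b(K) = (¼)⁴ = 1/256)
b(10)/m(24) = 1/(256*(-4 + 24)) = (1/256)/20 = (1/256)*(1/20) = 1/5120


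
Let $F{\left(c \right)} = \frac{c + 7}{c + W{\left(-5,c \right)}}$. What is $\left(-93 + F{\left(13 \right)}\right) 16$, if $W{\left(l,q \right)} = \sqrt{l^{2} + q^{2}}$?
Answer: $- \frac{8272}{5} + \frac{64 \sqrt{194}}{5} \approx -1476.1$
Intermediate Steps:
$F{\left(c \right)} = \frac{7 + c}{c + \sqrt{25 + c^{2}}}$ ($F{\left(c \right)} = \frac{c + 7}{c + \sqrt{\left(-5\right)^{2} + c^{2}}} = \frac{7 + c}{c + \sqrt{25 + c^{2}}}$)
$\left(-93 + F{\left(13 \right)}\right) 16 = \left(-93 + \frac{7 + 13}{13 + \sqrt{25 + 13^{2}}}\right) 16 = \left(-93 + \frac{1}{13 + \sqrt{25 + 169}} \cdot 20\right) 16 = \left(-93 + \frac{1}{13 + \sqrt{194}} \cdot 20\right) 16 = \left(-93 + \frac{20}{13 + \sqrt{194}}\right) 16 = -1488 + \frac{320}{13 + \sqrt{194}}$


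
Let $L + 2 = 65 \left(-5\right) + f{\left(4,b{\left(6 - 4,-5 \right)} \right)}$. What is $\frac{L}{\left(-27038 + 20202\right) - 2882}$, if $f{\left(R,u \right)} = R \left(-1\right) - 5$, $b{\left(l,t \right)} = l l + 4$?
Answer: $\frac{168}{4859} \approx 0.034575$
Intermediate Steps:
$b{\left(l,t \right)} = 4 + l^{2}$ ($b{\left(l,t \right)} = l^{2} + 4 = 4 + l^{2}$)
$f{\left(R,u \right)} = -5 - R$ ($f{\left(R,u \right)} = - R - 5 = -5 - R$)
$L = -336$ ($L = -2 + \left(65 \left(-5\right) - 9\right) = -2 - 334 = -336$)
$\frac{L}{\left(-27038 + 20202\right) - 2882} = - \frac{336}{\left(-27038 + 20202\right) - 2882} = - \frac{336}{-6836 - 2882} = - \frac{336}{-9718} = \left(-336\right) \left(- \frac{1}{9718}\right) = \frac{168}{4859}$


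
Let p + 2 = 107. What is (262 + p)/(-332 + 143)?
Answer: -367/189 ≈ -1.9418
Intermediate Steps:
p = 105 (p = -2 + 107 = 105)
(262 + p)/(-332 + 143) = (262 + 105)/(-332 + 143) = 367/(-189) = 367*(-1/189) = -367/189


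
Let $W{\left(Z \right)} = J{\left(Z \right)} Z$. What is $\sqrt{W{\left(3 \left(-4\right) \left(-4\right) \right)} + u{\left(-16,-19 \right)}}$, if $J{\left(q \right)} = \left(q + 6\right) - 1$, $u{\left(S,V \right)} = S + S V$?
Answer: $4 \sqrt{177} \approx 53.217$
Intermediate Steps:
$J{\left(q \right)} = 5 + q$ ($J{\left(q \right)} = \left(6 + q\right) - 1 = 5 + q$)
$W{\left(Z \right)} = Z \left(5 + Z\right)$ ($W{\left(Z \right)} = \left(5 + Z\right) Z = Z \left(5 + Z\right)$)
$\sqrt{W{\left(3 \left(-4\right) \left(-4\right) \right)} + u{\left(-16,-19 \right)}} = \sqrt{3 \left(-4\right) \left(-4\right) \left(5 + 3 \left(-4\right) \left(-4\right)\right) - 16 \left(1 - 19\right)} = \sqrt{\left(-12\right) \left(-4\right) \left(5 - -48\right) - -288} = \sqrt{48 \left(5 + 48\right) + 288} = \sqrt{48 \cdot 53 + 288} = \sqrt{2544 + 288} = \sqrt{2832} = 4 \sqrt{177}$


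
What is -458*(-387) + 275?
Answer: 177521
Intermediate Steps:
-458*(-387) + 275 = 177246 + 275 = 177521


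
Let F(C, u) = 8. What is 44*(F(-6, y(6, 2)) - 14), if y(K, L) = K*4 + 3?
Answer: -264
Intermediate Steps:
y(K, L) = 3 + 4*K (y(K, L) = 4*K + 3 = 3 + 4*K)
44*(F(-6, y(6, 2)) - 14) = 44*(8 - 14) = 44*(-6) = -264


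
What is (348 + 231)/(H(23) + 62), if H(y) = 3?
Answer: 579/65 ≈ 8.9077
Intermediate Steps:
(348 + 231)/(H(23) + 62) = (348 + 231)/(3 + 62) = 579/65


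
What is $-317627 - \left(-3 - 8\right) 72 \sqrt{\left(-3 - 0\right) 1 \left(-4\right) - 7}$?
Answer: $-317627 + 792 \sqrt{5} \approx -3.1586 \cdot 10^{5}$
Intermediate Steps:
$-317627 - \left(-3 - 8\right) 72 \sqrt{\left(-3 - 0\right) 1 \left(-4\right) - 7} = -317627 - \left(-11\right) 72 \sqrt{\left(-3 + 0\right) 1 \left(-4\right) - 7} = -317627 - - 792 \sqrt{\left(-3\right) 1 \left(-4\right) - 7} = -317627 - - 792 \sqrt{\left(-3\right) \left(-4\right) - 7} = -317627 - - 792 \sqrt{12 - 7} = -317627 - - 792 \sqrt{5} = -317627 + 792 \sqrt{5}$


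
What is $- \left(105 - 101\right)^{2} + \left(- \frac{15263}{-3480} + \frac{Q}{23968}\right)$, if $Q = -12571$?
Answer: $- \frac{126557717}{10426080} \approx -12.139$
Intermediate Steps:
$- \left(105 - 101\right)^{2} + \left(- \frac{15263}{-3480} + \frac{Q}{23968}\right) = - \left(105 - 101\right)^{2} - \left(- \frac{15263}{3480} + \frac{12571}{23968}\right) = - 4^{2} - - \frac{40259563}{10426080} = \left(-1\right) 16 + \left(\frac{15263}{3480} - \frac{12571}{23968}\right) = -16 + \frac{40259563}{10426080} = - \frac{126557717}{10426080}$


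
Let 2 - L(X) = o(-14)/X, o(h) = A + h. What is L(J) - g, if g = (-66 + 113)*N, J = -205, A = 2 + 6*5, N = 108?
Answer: -1040152/205 ≈ -5073.9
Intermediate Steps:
A = 32 (A = 2 + 30 = 32)
o(h) = 32 + h
L(X) = 2 - 18/X (L(X) = 2 - (32 - 14)/X = 2 - 18/X)
g = 5076 (g = (-66 + 113)*108 = 47*108 = 5076)
L(J) - g = (2 - 18/(-205)) - 1*5076 = (2 - 18*(-1/205)) - 5076 = (2 + 18/205) - 5076 = 428/205 - 5076 = -1040152/205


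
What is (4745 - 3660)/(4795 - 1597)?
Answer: 1085/3198 ≈ 0.33927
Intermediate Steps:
(4745 - 3660)/(4795 - 1597) = 1085/3198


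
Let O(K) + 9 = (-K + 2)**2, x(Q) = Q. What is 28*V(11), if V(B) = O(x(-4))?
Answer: 756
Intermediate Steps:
O(K) = -9 + (2 - K)**2 (O(K) = -9 + (-K + 2)**2 = -9 + (2 - K)**2)
V(B) = 27 (V(B) = -9 + (-2 - 4)**2 = -9 + (-6)**2 = -9 + 36 = 27)
28*V(11) = 28*27 = 756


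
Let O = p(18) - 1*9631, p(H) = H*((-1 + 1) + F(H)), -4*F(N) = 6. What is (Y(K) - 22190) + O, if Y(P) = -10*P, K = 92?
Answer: -32768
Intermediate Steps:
F(N) = -3/2 (F(N) = -¼*6 = -3/2)
p(H) = -3*H/2 (p(H) = H*((-1 + 1) - 3/2) = H*(0 - 3/2) = H*(-3/2) = -3*H/2)
O = -9658 (O = -3/2*18 - 1*9631 = -27 - 9631 = -9658)
(Y(K) - 22190) + O = (-10*92 - 22190) - 9658 = (-920 - 22190) - 9658 = -23110 - 9658 = -32768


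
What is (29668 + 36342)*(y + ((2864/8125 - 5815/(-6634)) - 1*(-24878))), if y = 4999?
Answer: 10630738167039501/5390125 ≈ 1.9723e+9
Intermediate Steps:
(29668 + 36342)*(y + ((2864/8125 - 5815/(-6634)) - 1*(-24878))) = (29668 + 36342)*(4999 + ((2864/8125 - 5815/(-6634)) - 1*(-24878))) = 66010*(4999 + ((2864*(1/8125) - 5815*(-1/6634)) + 24878)) = 66010*(4999 + ((2864/8125 + 5815/6634) + 24878)) = 66010*(4999 + (66246651/53901250 + 24878)) = 66010*(4999 + 1341021544151/53901250) = 66010*(1610473892901/53901250) = 10630738167039501/5390125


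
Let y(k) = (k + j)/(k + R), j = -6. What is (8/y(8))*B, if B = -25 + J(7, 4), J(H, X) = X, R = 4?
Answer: -1008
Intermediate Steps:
B = -21 (B = -25 + 4 = -21)
y(k) = (-6 + k)/(4 + k) (y(k) = (k - 6)/(k + 4) = (-6 + k)/(4 + k))
(8/y(8))*B = (8/(((-6 + 8)/(4 + 8))))*(-21) = (8/((2/12)))*(-21) = (8/(((1/12)*2)))*(-21) = (8/(1/6))*(-21) = (8*6)*(-21) = 48*(-21) = -1008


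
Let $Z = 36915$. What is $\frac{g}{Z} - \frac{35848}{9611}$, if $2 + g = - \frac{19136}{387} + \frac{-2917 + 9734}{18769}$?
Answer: $- \frac{9615702099943081}{2577054180504195} \approx -3.7313$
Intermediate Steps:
$g = - \frac{371052611}{7263603}$ ($g = -2 - \left(\frac{19136}{387} - \frac{-2917 + 9734}{18769}\right) = -2 + \left(\left(-19136\right) \frac{1}{387} + 6817 \cdot \frac{1}{18769}\right) = -2 + \left(- \frac{19136}{387} + \frac{6817}{18769}\right) = -2 - \frac{356525405}{7263603} = - \frac{371052611}{7263603} \approx -51.084$)
$\frac{g}{Z} - \frac{35848}{9611} = - \frac{371052611}{7263603 \cdot 36915} - \frac{35848}{9611} = \left(- \frac{371052611}{7263603}\right) \frac{1}{36915} - \frac{35848}{9611} = - \frac{371052611}{268135904745} - \frac{35848}{9611} = - \frac{9615702099943081}{2577054180504195}$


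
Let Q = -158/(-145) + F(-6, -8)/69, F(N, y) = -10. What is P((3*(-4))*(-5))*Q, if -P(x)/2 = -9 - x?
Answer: 18904/145 ≈ 130.37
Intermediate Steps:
P(x) = 18 + 2*x (P(x) = -2*(-9 - x) = 18 + 2*x)
Q = 9452/10005 (Q = -158/(-145) - 10/69 = -158*(-1/145) - 10*1/69 = 158/145 - 10/69 = 9452/10005 ≈ 0.94473)
P((3*(-4))*(-5))*Q = (18 + 2*((3*(-4))*(-5)))*(9452/10005) = (18 + 2*(-12*(-5)))*(9452/10005) = (18 + 2*60)*(9452/10005) = (18 + 120)*(9452/10005) = 138*(9452/10005) = 18904/145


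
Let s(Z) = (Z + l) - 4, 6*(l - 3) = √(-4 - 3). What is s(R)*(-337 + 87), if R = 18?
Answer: -4250 - 125*I*√7/3 ≈ -4250.0 - 110.24*I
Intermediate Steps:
l = 3 + I*√7/6 (l = 3 + √(-4 - 3)/6 = 3 + √(-7)/6 = 3 + (I*√7)/6 = 3 + I*√7/6 ≈ 3.0 + 0.44096*I)
s(Z) = -1 + Z + I*√7/6 (s(Z) = (Z + (3 + I*√7/6)) - 4 = (3 + Z + I*√7/6) - 4 = -1 + Z + I*√7/6)
s(R)*(-337 + 87) = (-1 + 18 + I*√7/6)*(-337 + 87) = (17 + I*√7/6)*(-250) = -4250 - 125*I*√7/3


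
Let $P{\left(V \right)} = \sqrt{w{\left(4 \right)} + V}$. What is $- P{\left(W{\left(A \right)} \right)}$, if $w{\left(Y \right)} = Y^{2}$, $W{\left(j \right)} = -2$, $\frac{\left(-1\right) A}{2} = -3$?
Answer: $- \sqrt{14} \approx -3.7417$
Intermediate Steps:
$A = 6$ ($A = \left(-2\right) \left(-3\right) = 6$)
$P{\left(V \right)} = \sqrt{16 + V}$ ($P{\left(V \right)} = \sqrt{4^{2} + V} = \sqrt{16 + V}$)
$- P{\left(W{\left(A \right)} \right)} = - \sqrt{16 - 2} = - \sqrt{14}$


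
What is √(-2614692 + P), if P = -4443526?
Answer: I*√7058218 ≈ 2656.7*I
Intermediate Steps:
√(-2614692 + P) = √(-2614692 - 4443526) = √(-7058218) = I*√7058218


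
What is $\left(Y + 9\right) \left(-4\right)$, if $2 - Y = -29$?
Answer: $-160$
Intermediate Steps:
$Y = 31$ ($Y = 2 - -29 = 2 + 29 = 31$)
$\left(Y + 9\right) \left(-4\right) = \left(31 + 9\right) \left(-4\right) = 40 \left(-4\right) = -160$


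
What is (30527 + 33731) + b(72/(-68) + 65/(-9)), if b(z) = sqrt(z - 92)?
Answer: 64258 + I*sqrt(260831)/51 ≈ 64258.0 + 10.014*I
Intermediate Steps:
b(z) = sqrt(-92 + z)
(30527 + 33731) + b(72/(-68) + 65/(-9)) = (30527 + 33731) + sqrt(-92 + (72/(-68) + 65/(-9))) = 64258 + sqrt(-92 + (72*(-1/68) + 65*(-1/9))) = 64258 + sqrt(-92 + (-18/17 - 65/9)) = 64258 + sqrt(-92 - 1267/153) = 64258 + sqrt(-15343/153) = 64258 + I*sqrt(260831)/51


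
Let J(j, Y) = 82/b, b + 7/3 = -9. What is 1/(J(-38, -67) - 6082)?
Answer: -17/103517 ≈ -0.00016422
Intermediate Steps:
b = -34/3 (b = -7/3 - 9 = -34/3 ≈ -11.333)
J(j, Y) = -123/17 (J(j, Y) = 82/(-34/3) = 82*(-3/34) = -123/17)
1/(J(-38, -67) - 6082) = 1/(-123/17 - 6082) = 1/(-103517/17) = -17/103517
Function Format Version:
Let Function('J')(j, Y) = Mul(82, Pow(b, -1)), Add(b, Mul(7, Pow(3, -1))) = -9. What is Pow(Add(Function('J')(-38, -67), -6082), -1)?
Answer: Rational(-17, 103517) ≈ -0.00016422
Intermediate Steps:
b = Rational(-34, 3) (b = Add(Rational(-7, 3), -9) = Rational(-34, 3) ≈ -11.333)
Function('J')(j, Y) = Rational(-123, 17) (Function('J')(j, Y) = Mul(82, Pow(Rational(-34, 3), -1)) = Mul(82, Rational(-3, 34)) = Rational(-123, 17))
Pow(Add(Function('J')(-38, -67), -6082), -1) = Pow(Add(Rational(-123, 17), -6082), -1) = Pow(Rational(-103517, 17), -1) = Rational(-17, 103517)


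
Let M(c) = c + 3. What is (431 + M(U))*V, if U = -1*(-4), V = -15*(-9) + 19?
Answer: 67452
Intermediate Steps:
V = 154 (V = 135 + 19 = 154)
U = 4
M(c) = 3 + c
(431 + M(U))*V = (431 + (3 + 4))*154 = (431 + 7)*154 = 438*154 = 67452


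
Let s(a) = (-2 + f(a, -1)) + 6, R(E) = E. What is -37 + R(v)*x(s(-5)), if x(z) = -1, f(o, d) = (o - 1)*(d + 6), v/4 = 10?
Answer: -77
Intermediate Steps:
v = 40 (v = 4*10 = 40)
f(o, d) = (-1 + o)*(6 + d)
s(a) = -1 + 5*a (s(a) = (-2 + (-6 - 1*(-1) + 6*a - a)) + 6 = (-2 + (-6 + 1 + 6*a - a)) + 6 = (-2 + (-5 + 5*a)) + 6 = (-7 + 5*a) + 6 = -1 + 5*a)
-37 + R(v)*x(s(-5)) = -37 + 40*(-1) = -37 - 40 = -77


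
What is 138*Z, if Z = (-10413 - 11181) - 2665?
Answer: -3347742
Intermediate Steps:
Z = -24259 (Z = -21594 - 2665 = -24259)
138*Z = 138*(-24259) = -3347742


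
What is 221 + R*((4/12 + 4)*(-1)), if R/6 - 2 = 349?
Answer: -8905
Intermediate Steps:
R = 2106 (R = 12 + 6*349 = 12 + 2094 = 2106)
221 + R*((4/12 + 4)*(-1)) = 221 + 2106*((4/12 + 4)*(-1)) = 221 + 2106*((4*(1/12) + 4)*(-1)) = 221 + 2106*((⅓ + 4)*(-1)) = 221 + 2106*((13/3)*(-1)) = 221 + 2106*(-13/3) = 221 - 9126 = -8905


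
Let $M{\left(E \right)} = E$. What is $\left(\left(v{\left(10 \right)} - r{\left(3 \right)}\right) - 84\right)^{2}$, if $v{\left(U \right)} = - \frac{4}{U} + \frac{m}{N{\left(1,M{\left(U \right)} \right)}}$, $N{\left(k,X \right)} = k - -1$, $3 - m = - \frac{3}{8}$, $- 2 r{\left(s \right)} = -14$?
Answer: $\frac{51509329}{6400} \approx 8048.3$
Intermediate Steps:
$r{\left(s \right)} = 7$ ($r{\left(s \right)} = \left(- \frac{1}{2}\right) \left(-14\right) = 7$)
$m = \frac{27}{8}$ ($m = 3 - - \frac{3}{8} = 3 + \frac{3}{8} = \frac{27}{8} \approx 3.375$)
$N{\left(k,X \right)} = 1 + k$ ($N{\left(k,X \right)} = k + 1 = 1 + k$)
$v{\left(U \right)} = \frac{27}{16} - \frac{4}{U}$ ($v{\left(U \right)} = - \frac{4}{U} + \frac{27}{8 \left(1 + 1\right)} = - \frac{4}{U} + \frac{27}{8 \cdot 2} = - \frac{4}{U} + \frac{27}{8} \cdot \frac{1}{2} = - \frac{4}{U} + \frac{27}{16} = \frac{27}{16} - \frac{4}{U}$)
$\left(\left(v{\left(10 \right)} - r{\left(3 \right)}\right) - 84\right)^{2} = \left(\left(\left(\frac{27}{16} - \frac{4}{10}\right) - 7\right) - 84\right)^{2} = \left(\left(\left(\frac{27}{16} - \frac{2}{5}\right) - 7\right) - 84\right)^{2} = \left(\left(\frac{103}{80} - 7\right) - 84\right)^{2} = \left(- \frac{457}{80} - 84\right)^{2} = \left(- \frac{7177}{80}\right)^{2} = \frac{51509329}{6400}$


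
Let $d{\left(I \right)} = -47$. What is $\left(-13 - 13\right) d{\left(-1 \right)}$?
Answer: $1222$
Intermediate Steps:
$\left(-13 - 13\right) d{\left(-1 \right)} = \left(-13 - 13\right) \left(-47\right) = \left(-26\right) \left(-47\right) = 1222$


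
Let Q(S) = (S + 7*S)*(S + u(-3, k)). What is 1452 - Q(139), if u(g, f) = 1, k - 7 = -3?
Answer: -154228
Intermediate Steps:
k = 4 (k = 7 - 3 = 4)
Q(S) = 8*S*(1 + S) (Q(S) = (S + 7*S)*(S + 1) = (8*S)*(1 + S) = 8*S*(1 + S))
1452 - Q(139) = 1452 - 8*139*(1 + 139) = 1452 - 8*139*140 = 1452 - 1*155680 = 1452 - 155680 = -154228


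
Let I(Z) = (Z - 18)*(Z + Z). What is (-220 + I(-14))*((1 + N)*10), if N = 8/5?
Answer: 17576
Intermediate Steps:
N = 8/5 (N = 8*(1/5) = 8/5 ≈ 1.6000)
I(Z) = 2*Z*(-18 + Z) (I(Z) = (-18 + Z)*(2*Z) = 2*Z*(-18 + Z))
(-220 + I(-14))*((1 + N)*10) = (-220 + 2*(-14)*(-18 - 14))*((1 + 8/5)*10) = (-220 + 2*(-14)*(-32))*((13/5)*10) = (-220 + 896)*26 = 676*26 = 17576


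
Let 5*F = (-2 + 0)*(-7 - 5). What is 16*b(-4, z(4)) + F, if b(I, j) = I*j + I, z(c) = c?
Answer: -1576/5 ≈ -315.20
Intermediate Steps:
F = 24/5 (F = ((-2 + 0)*(-7 - 5))/5 = (-2*(-12))/5 = (⅕)*24 = 24/5 ≈ 4.8000)
b(I, j) = I + I*j
16*b(-4, z(4)) + F = 16*(-4*(1 + 4)) + 24/5 = 16*(-4*5) + 24/5 = 16*(-20) + 24/5 = -320 + 24/5 = -1576/5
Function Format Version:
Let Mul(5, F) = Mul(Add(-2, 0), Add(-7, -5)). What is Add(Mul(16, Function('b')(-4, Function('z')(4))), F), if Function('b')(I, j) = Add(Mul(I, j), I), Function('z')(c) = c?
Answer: Rational(-1576, 5) ≈ -315.20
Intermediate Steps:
F = Rational(24, 5) (F = Mul(Rational(1, 5), Mul(Add(-2, 0), Add(-7, -5))) = Mul(Rational(1, 5), Mul(-2, -12)) = Mul(Rational(1, 5), 24) = Rational(24, 5) ≈ 4.8000)
Function('b')(I, j) = Add(I, Mul(I, j))
Add(Mul(16, Function('b')(-4, Function('z')(4))), F) = Add(Mul(16, Mul(-4, Add(1, 4))), Rational(24, 5)) = Add(Mul(16, Mul(-4, 5)), Rational(24, 5)) = Add(Mul(16, -20), Rational(24, 5)) = Add(-320, Rational(24, 5)) = Rational(-1576, 5)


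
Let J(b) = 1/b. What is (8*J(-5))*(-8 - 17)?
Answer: 40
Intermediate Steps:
(8*J(-5))*(-8 - 17) = (8/(-5))*(-8 - 17) = (8*(-⅕))*(-25) = -8/5*(-25) = 40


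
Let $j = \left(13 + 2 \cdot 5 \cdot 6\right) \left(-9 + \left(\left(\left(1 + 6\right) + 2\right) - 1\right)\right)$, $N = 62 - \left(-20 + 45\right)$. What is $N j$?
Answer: $-2701$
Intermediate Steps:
$N = 37$ ($N = 62 - 25 = 37$)
$j = -73$ ($j = \left(13 + 10 \cdot 6\right) \left(-9 + \left(\left(7 + 2\right) - 1\right)\right) = \left(13 + 60\right) \left(-9 + \left(9 - 1\right)\right) = 73 \left(-9 + 8\right) = 73 \left(-1\right) = -73$)
$N j = 37 \left(-73\right) = -2701$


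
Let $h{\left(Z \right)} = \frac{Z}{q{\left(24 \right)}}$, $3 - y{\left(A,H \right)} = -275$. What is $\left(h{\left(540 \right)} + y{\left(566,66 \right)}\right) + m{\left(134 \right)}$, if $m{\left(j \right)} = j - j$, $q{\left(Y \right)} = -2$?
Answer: $8$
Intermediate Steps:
$y{\left(A,H \right)} = 278$ ($y{\left(A,H \right)} = 3 - -275 = 3 + 275 = 278$)
$m{\left(j \right)} = 0$
$h{\left(Z \right)} = - \frac{Z}{2}$ ($h{\left(Z \right)} = \frac{Z}{-2} = Z \left(- \frac{1}{2}\right) = - \frac{Z}{2}$)
$\left(h{\left(540 \right)} + y{\left(566,66 \right)}\right) + m{\left(134 \right)} = \left(\left(- \frac{1}{2}\right) 540 + 278\right) + 0 = \left(-270 + 278\right) + 0 = 8 + 0 = 8$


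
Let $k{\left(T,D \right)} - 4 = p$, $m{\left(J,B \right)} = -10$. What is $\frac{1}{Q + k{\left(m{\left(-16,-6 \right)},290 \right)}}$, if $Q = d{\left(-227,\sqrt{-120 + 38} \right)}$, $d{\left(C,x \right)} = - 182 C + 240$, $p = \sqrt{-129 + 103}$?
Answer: $\frac{20779}{863533695} - \frac{i \sqrt{26}}{1727067390} \approx 2.4063 \cdot 10^{-5} - 2.9524 \cdot 10^{-9} i$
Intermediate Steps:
$p = i \sqrt{26}$ ($p = \sqrt{-26} = i \sqrt{26} \approx 5.099 i$)
$d{\left(C,x \right)} = 240 - 182 C$
$Q = 41554$ ($Q = 240 - -41314 = 240 + 41314 = 41554$)
$k{\left(T,D \right)} = 4 + i \sqrt{26}$
$\frac{1}{Q + k{\left(m{\left(-16,-6 \right)},290 \right)}} = \frac{1}{41554 + \left(4 + i \sqrt{26}\right)} = \frac{1}{41558 + i \sqrt{26}}$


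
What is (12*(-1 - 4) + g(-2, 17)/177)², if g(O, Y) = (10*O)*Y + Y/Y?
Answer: 13344409/3481 ≈ 3833.5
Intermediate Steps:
g(O, Y) = 1 + 10*O*Y (g(O, Y) = 10*O*Y + 1 = 1 + 10*O*Y)
(12*(-1 - 4) + g(-2, 17)/177)² = (12*(-1 - 4) + (1 + 10*(-2)*17)/177)² = (12*(-5) + (1 - 340)*(1/177))² = (-60 - 339*1/177)² = (-60 - 113/59)² = (-3653/59)² = 13344409/3481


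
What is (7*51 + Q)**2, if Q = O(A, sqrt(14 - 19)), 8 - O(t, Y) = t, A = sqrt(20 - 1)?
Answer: (365 - sqrt(19))**2 ≈ 1.3006e+5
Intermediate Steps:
A = sqrt(19) ≈ 4.3589
O(t, Y) = 8 - t
Q = 8 - sqrt(19) ≈ 3.6411
(7*51 + Q)**2 = (7*51 + (8 - sqrt(19)))**2 = (357 + (8 - sqrt(19)))**2 = (365 - sqrt(19))**2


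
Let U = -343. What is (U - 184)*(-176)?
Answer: 92752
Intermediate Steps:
(U - 184)*(-176) = (-343 - 184)*(-176) = -527*(-176) = 92752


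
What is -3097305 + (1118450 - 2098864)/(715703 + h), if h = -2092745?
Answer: -2132559045698/688521 ≈ -3.0973e+6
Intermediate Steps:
-3097305 + (1118450 - 2098864)/(715703 + h) = -3097305 + (1118450 - 2098864)/(715703 - 2092745) = -3097305 - 980414/(-1377042) = -3097305 - 980414*(-1/1377042) = -3097305 + 490207/688521 = -2132559045698/688521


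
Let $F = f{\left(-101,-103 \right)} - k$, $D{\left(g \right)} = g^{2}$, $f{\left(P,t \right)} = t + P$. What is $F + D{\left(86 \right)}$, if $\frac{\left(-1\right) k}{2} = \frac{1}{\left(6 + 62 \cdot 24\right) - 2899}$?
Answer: $\frac{10104758}{1405} \approx 7192.0$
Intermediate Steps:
$f{\left(P,t \right)} = P + t$
$k = \frac{2}{1405}$ ($k = - \frac{2}{\left(6 + 62 \cdot 24\right) - 2899} = - \frac{2}{\left(6 + 1488\right) - 2899} = - \frac{2}{1494 - 2899} = - \frac{2}{-1405} = \left(-2\right) \left(- \frac{1}{1405}\right) = \frac{2}{1405} \approx 0.0014235$)
$F = - \frac{286622}{1405}$ ($F = \left(-101 - 103\right) - \frac{2}{1405} = -204 - \frac{2}{1405} = - \frac{286622}{1405} \approx -204.0$)
$F + D{\left(86 \right)} = - \frac{286622}{1405} + 86^{2} = - \frac{286622}{1405} + 7396 = \frac{10104758}{1405}$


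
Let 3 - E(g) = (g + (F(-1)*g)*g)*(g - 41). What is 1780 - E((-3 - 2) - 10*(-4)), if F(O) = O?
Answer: 8917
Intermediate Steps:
E(g) = 3 - (-41 + g)*(g - g**2) (E(g) = 3 - (g + (-g)*g)*(g - 41) = 3 - (g - g**2)*(-41 + g) = 3 - (-41 + g)*(g - g**2))
1780 - E((-3 - 2) - 10*(-4)) = 1780 - (3 + ((-3 - 2) - 10*(-4))**3 - 42*((-3 - 2) - 10*(-4))**2 + 41*((-3 - 2) - 10*(-4))) = 1780 - (3 + (-5 + 40)**3 - 42*(-5 + 40)**2 + 41*(-5 + 40)) = 1780 - (3 + 35**3 - 42*35**2 + 41*35) = 1780 - (3 + 42875 - 42*1225 + 1435) = 1780 - (3 + 42875 - 51450 + 1435) = 1780 - 1*(-7137) = 1780 + 7137 = 8917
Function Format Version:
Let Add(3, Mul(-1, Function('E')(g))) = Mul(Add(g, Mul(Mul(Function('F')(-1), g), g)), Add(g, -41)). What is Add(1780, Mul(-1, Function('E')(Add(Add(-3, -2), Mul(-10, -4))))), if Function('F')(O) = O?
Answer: 8917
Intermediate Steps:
Function('E')(g) = Add(3, Mul(-1, Add(-41, g), Add(g, Mul(-1, Pow(g, 2))))) (Function('E')(g) = Add(3, Mul(-1, Mul(Add(g, Mul(Mul(-1, g), g)), Add(g, -41)))) = Add(3, Mul(-1, Mul(Add(g, Mul(-1, Pow(g, 2))), Add(-41, g)))) = Add(3, Mul(-1, Mul(Add(-41, g), Add(g, Mul(-1, Pow(g, 2)))))) = Add(3, Mul(-1, Add(-41, g), Add(g, Mul(-1, Pow(g, 2))))))
Add(1780, Mul(-1, Function('E')(Add(Add(-3, -2), Mul(-10, -4))))) = Add(1780, Mul(-1, Add(3, Pow(Add(Add(-3, -2), Mul(-10, -4)), 3), Mul(-42, Pow(Add(Add(-3, -2), Mul(-10, -4)), 2)), Mul(41, Add(Add(-3, -2), Mul(-10, -4)))))) = Add(1780, Mul(-1, Add(3, Pow(Add(-5, 40), 3), Mul(-42, Pow(Add(-5, 40), 2)), Mul(41, Add(-5, 40))))) = Add(1780, Mul(-1, Add(3, Pow(35, 3), Mul(-42, Pow(35, 2)), Mul(41, 35)))) = Add(1780, Mul(-1, Add(3, 42875, Mul(-42, 1225), 1435))) = Add(1780, Mul(-1, Add(3, 42875, -51450, 1435))) = Add(1780, Mul(-1, -7137)) = Add(1780, 7137) = 8917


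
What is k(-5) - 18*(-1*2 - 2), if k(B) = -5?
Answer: 67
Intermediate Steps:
k(-5) - 18*(-1*2 - 2) = -5 - 18*(-1*2 - 2) = -5 - 18*(-2 - 2) = -5 - 18*(-4) = -5 + 72 = 67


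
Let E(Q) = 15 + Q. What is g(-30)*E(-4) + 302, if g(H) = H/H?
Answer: 313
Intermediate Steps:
g(H) = 1
g(-30)*E(-4) + 302 = 1*(15 - 4) + 302 = 1*11 + 302 = 11 + 302 = 313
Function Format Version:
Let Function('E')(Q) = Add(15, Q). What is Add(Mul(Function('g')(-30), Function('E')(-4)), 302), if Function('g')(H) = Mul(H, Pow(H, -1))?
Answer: 313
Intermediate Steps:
Function('g')(H) = 1
Add(Mul(Function('g')(-30), Function('E')(-4)), 302) = Add(Mul(1, Add(15, -4)), 302) = Add(Mul(1, 11), 302) = Add(11, 302) = 313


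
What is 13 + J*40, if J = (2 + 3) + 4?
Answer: 373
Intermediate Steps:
J = 9 (J = 5 + 4 = 9)
13 + J*40 = 13 + 9*40 = 13 + 360 = 373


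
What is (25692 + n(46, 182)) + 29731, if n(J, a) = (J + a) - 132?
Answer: 55519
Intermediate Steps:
n(J, a) = -132 + J + a
(25692 + n(46, 182)) + 29731 = (25692 + (-132 + 46 + 182)) + 29731 = (25692 + 96) + 29731 = 25788 + 29731 = 55519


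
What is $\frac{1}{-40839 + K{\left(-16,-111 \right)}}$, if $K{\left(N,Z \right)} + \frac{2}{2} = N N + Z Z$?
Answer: $- \frac{1}{28263} \approx -3.5382 \cdot 10^{-5}$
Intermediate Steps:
$K{\left(N,Z \right)} = -1 + N^{2} + Z^{2}$ ($K{\left(N,Z \right)} = -1 + \left(N N + Z Z\right) = -1 + \left(N^{2} + Z^{2}\right) = -1 + N^{2} + Z^{2}$)
$\frac{1}{-40839 + K{\left(-16,-111 \right)}} = \frac{1}{-40839 + \left(-1 + \left(-16\right)^{2} + \left(-111\right)^{2}\right)} = \frac{1}{-40839 + \left(-1 + 256 + 12321\right)} = \frac{1}{-40839 + 12576} = \frac{1}{-28263} = - \frac{1}{28263}$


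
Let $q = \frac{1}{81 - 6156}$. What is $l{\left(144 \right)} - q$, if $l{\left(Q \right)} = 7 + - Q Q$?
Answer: $- \frac{125928674}{6075} \approx -20729.0$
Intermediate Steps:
$l{\left(Q \right)} = 7 - Q^{2}$
$q = - \frac{1}{6075}$ ($q = \frac{1}{81 - 6156} = \frac{1}{-6075} = - \frac{1}{6075} \approx -0.00016461$)
$l{\left(144 \right)} - q = \left(7 - 144^{2}\right) - - \frac{1}{6075} = \left(7 - 20736\right) + \frac{1}{6075} = -20729 + \frac{1}{6075} = - \frac{125928674}{6075}$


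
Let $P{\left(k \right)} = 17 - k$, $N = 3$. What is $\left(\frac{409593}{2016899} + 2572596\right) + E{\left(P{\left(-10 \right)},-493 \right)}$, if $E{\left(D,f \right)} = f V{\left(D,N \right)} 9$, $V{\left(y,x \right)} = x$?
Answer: $\frac{5161819766808}{2016899} \approx 2.5593 \cdot 10^{6}$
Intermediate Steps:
$E{\left(D,f \right)} = 27 f$ ($E{\left(D,f \right)} = f 3 \cdot 9 = 3 f 9 = 27 f$)
$\left(\frac{409593}{2016899} + 2572596\right) + E{\left(P{\left(-10 \right)},-493 \right)} = \left(\frac{409593}{2016899} + 2572596\right) + 27 \left(-493\right) = \left(409593 \cdot \frac{1}{2016899} + 2572596\right) - 13311 = \left(\frac{409593}{2016899} + 2572596\right) - 13311 = \frac{5188666709397}{2016899} - 13311 = \frac{5161819766808}{2016899}$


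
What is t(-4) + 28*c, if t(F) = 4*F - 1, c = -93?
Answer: -2621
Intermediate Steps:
t(F) = -1 + 4*F
t(-4) + 28*c = (-1 + 4*(-4)) + 28*(-93) = (-1 - 16) - 2604 = -17 - 2604 = -2621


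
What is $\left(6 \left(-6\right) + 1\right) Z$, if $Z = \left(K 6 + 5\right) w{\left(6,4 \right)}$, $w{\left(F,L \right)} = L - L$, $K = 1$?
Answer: $0$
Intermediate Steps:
$w{\left(F,L \right)} = 0$
$Z = 0$ ($Z = \left(1 \cdot 6 + 5\right) 0 = \left(6 + 5\right) 0 = 11 \cdot 0 = 0$)
$\left(6 \left(-6\right) + 1\right) Z = \left(6 \left(-6\right) + 1\right) 0 = \left(-36 + 1\right) 0 = \left(-35\right) 0 = 0$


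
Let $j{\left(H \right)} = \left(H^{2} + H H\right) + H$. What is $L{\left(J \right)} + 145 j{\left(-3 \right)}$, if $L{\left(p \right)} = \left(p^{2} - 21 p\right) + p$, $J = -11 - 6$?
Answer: $2804$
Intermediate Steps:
$J = -17$ ($J = -11 - 6 = -17$)
$j{\left(H \right)} = H + 2 H^{2}$ ($j{\left(H \right)} = \left(H^{2} + H^{2}\right) + H = 2 H^{2} + H = H + 2 H^{2}$)
$L{\left(p \right)} = p^{2} - 20 p$
$L{\left(J \right)} + 145 j{\left(-3 \right)} = - 17 \left(-20 - 17\right) + 145 \left(- 3 \left(1 + 2 \left(-3\right)\right)\right) = \left(-17\right) \left(-37\right) + 145 \left(- 3 \left(1 - 6\right)\right) = 629 + 145 \left(\left(-3\right) \left(-5\right)\right) = 629 + 145 \cdot 15 = 629 + 2175 = 2804$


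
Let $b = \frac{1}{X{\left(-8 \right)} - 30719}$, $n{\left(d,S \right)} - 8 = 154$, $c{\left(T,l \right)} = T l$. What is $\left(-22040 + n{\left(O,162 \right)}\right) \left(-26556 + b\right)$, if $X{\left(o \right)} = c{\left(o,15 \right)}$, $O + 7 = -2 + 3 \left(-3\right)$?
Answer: $\frac{17917217490830}{30839} \approx 5.8099 \cdot 10^{8}$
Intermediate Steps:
$O = -18$ ($O = -7 + \left(-2 + 3 \left(-3\right)\right) = -7 - 11 = -18$)
$X{\left(o \right)} = 15 o$ ($X{\left(o \right)} = o 15 = 15 o$)
$n{\left(d,S \right)} = 162$ ($n{\left(d,S \right)} = 8 + 154 = 162$)
$b = - \frac{1}{30839}$ ($b = \frac{1}{15 \left(-8\right) - 30719} = \frac{1}{-120 - 30719} = \frac{1}{-30839} = - \frac{1}{30839} \approx -3.2426 \cdot 10^{-5}$)
$\left(-22040 + n{\left(O,162 \right)}\right) \left(-26556 + b\right) = \left(-22040 + 162\right) \left(-26556 - \frac{1}{30839}\right) = \left(-21878\right) \left(- \frac{818960485}{30839}\right) = \frac{17917217490830}{30839}$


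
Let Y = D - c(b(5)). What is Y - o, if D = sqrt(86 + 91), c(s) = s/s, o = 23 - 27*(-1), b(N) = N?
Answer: -51 + sqrt(177) ≈ -37.696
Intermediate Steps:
o = 50 (o = 23 + 27 = 50)
c(s) = 1
D = sqrt(177) ≈ 13.304
Y = -1 + sqrt(177) (Y = sqrt(177) - 1*1 = sqrt(177) - 1 = -1 + sqrt(177) ≈ 12.304)
Y - o = (-1 + sqrt(177)) - 1*50 = (-1 + sqrt(177)) - 50 = -51 + sqrt(177)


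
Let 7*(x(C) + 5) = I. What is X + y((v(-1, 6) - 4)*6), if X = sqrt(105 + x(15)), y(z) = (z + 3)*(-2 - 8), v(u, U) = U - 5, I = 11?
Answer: 150 + 3*sqrt(553)/7 ≈ 160.08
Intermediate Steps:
v(u, U) = -5 + U
x(C) = -24/7 (x(C) = -5 + (1/7)*11 = -5 + 11/7 = -24/7)
y(z) = -30 - 10*z (y(z) = (3 + z)*(-10) = -30 - 10*z)
X = 3*sqrt(553)/7 (X = sqrt(105 - 24/7) = sqrt(711/7) = 3*sqrt(553)/7 ≈ 10.078)
X + y((v(-1, 6) - 4)*6) = 3*sqrt(553)/7 + (-30 - 10*((-5 + 6) - 4)*6) = 3*sqrt(553)/7 + (-30 - 10*(1 - 4)*6) = 3*sqrt(553)/7 + (-30 - (-30)*6) = 3*sqrt(553)/7 + (-30 - 10*(-18)) = 3*sqrt(553)/7 + (-30 + 180) = 3*sqrt(553)/7 + 150 = 150 + 3*sqrt(553)/7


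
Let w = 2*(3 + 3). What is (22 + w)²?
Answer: 1156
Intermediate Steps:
w = 12 (w = 2*6 = 12)
(22 + w)² = (22 + 12)² = 34² = 1156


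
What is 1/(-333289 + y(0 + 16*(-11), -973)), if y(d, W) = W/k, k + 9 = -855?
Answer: -864/287960723 ≈ -3.0004e-6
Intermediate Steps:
k = -864 (k = -9 - 855 = -864)
y(d, W) = -W/864 (y(d, W) = W/(-864) = W*(-1/864) = -W/864)
1/(-333289 + y(0 + 16*(-11), -973)) = 1/(-333289 - 1/864*(-973)) = 1/(-333289 + 973/864) = 1/(-287960723/864) = -864/287960723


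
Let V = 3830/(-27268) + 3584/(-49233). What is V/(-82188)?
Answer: 143145451/55168096835736 ≈ 2.5947e-6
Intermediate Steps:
V = -143145451/671242722 (V = 3830*(-1/27268) + 3584*(-1/49233) = -1915/13634 - 3584/49233 = -143145451/671242722 ≈ -0.21325)
V/(-82188) = -143145451/671242722/(-82188) = -143145451/671242722*(-1/82188) = 143145451/55168096835736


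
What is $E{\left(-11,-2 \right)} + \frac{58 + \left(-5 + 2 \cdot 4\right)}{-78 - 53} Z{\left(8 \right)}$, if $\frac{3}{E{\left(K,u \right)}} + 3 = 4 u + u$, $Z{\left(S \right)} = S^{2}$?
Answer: $- \frac{51145}{1703} \approx -30.032$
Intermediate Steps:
$E{\left(K,u \right)} = \frac{3}{-3 + 5 u}$ ($E{\left(K,u \right)} = \frac{3}{-3 + \left(4 u + u\right)} = \frac{3}{-3 + 5 u}$)
$E{\left(-11,-2 \right)} + \frac{58 + \left(-5 + 2 \cdot 4\right)}{-78 - 53} Z{\left(8 \right)} = \frac{3}{-3 + 5 \left(-2\right)} + \frac{58 + \left(-5 + 2 \cdot 4\right)}{-78 - 53} \cdot 8^{2} = \frac{3}{-3 - 10} + \frac{58 + \left(-5 + 8\right)}{-131} \cdot 64 = \frac{3}{-13} + \left(58 + 3\right) \left(- \frac{1}{131}\right) 64 = 3 \left(- \frac{1}{13}\right) + 61 \left(- \frac{1}{131}\right) 64 = - \frac{3}{13} - \frac{3904}{131} = - \frac{51145}{1703}$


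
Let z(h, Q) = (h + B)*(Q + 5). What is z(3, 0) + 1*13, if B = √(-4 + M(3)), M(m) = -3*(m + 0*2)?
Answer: 28 + 5*I*√13 ≈ 28.0 + 18.028*I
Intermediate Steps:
M(m) = -3*m (M(m) = -3*(m + 0) = -3*m)
B = I*√13 (B = √(-4 - 3*3) = √(-4 - 9) = √(-13) = I*√13 ≈ 3.6056*I)
z(h, Q) = (5 + Q)*(h + I*√13) (z(h, Q) = (h + I*√13)*(Q + 5) = (h + I*√13)*(5 + Q) = (5 + Q)*(h + I*√13))
z(3, 0) + 1*13 = (5*3 + 0*3 + 5*I*√13 + I*0*√13) + 1*13 = (15 + 0 + 5*I*√13 + 0) + 13 = (15 + 5*I*√13) + 13 = 28 + 5*I*√13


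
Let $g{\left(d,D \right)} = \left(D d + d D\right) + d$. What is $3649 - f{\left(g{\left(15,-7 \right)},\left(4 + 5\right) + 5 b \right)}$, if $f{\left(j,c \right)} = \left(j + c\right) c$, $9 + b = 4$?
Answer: $273$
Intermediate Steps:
$b = -5$ ($b = -9 + 4 = -5$)
$g{\left(d,D \right)} = d + 2 D d$ ($g{\left(d,D \right)} = \left(D d + D d\right) + d = 2 D d + d = d + 2 D d$)
$f{\left(j,c \right)} = c \left(c + j\right)$ ($f{\left(j,c \right)} = \left(c + j\right) c = c \left(c + j\right)$)
$3649 - f{\left(g{\left(15,-7 \right)},\left(4 + 5\right) + 5 b \right)} = 3649 - \left(\left(4 + 5\right) + 5 \left(-5\right)\right) \left(\left(\left(4 + 5\right) + 5 \left(-5\right)\right) + 15 \left(1 + 2 \left(-7\right)\right)\right) = 3649 - \left(9 - 25\right) \left(\left(9 - 25\right) + 15 \left(1 - 14\right)\right) = 3649 - - 16 \left(-16 + 15 \left(-13\right)\right) = 3649 - - 16 \left(-16 - 195\right) = 3649 - \left(-16\right) \left(-211\right) = 3649 - 3376 = 273$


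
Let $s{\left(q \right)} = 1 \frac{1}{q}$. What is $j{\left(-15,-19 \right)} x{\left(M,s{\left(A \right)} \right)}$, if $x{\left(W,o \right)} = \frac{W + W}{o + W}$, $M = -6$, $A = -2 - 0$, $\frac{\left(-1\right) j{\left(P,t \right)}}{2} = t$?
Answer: $\frac{912}{13} \approx 70.154$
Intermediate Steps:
$j{\left(P,t \right)} = - 2 t$
$A = -2$ ($A = -2 + 0 = -2$)
$s{\left(q \right)} = \frac{1}{q}$
$x{\left(W,o \right)} = \frac{2 W}{W + o}$
$j{\left(-15,-19 \right)} x{\left(M,s{\left(A \right)} \right)} = \left(-2\right) \left(-19\right) 2 \left(-6\right) \frac{1}{-6 + \frac{1}{-2}} = 38 \cdot 2 \left(-6\right) \frac{1}{-6 - \frac{1}{2}} = 38 \cdot 2 \left(-6\right) \frac{1}{- \frac{13}{2}} = 38 \cdot 2 \left(-6\right) \left(- \frac{2}{13}\right) = 38 \cdot \frac{24}{13} = \frac{912}{13}$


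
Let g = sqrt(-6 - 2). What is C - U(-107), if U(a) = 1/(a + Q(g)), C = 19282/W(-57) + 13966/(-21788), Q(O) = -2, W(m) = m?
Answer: -22939098193/67684422 ≈ -338.91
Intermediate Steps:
g = 2*I*sqrt(2) (g = sqrt(-8) = 2*I*sqrt(2) ≈ 2.8284*I)
C = -210456139/620958 (C = 19282/(-57) + 13966/(-21788) = 19282*(-1/57) + 13966*(-1/21788) = -19282/57 - 6983/10894 = -210456139/620958 ≈ -338.92)
U(a) = 1/(-2 + a) (U(a) = 1/(a - 2) = 1/(-2 + a))
C - U(-107) = -210456139/620958 - 1/(-2 - 107) = -210456139/620958 - 1/(-109) = -210456139/620958 - 1*(-1/109) = -210456139/620958 + 1/109 = -22939098193/67684422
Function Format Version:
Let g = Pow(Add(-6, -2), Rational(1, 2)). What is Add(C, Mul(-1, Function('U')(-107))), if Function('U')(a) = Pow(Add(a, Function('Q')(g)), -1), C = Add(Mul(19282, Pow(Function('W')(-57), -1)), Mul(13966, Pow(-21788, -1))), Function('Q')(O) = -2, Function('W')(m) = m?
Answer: Rational(-22939098193, 67684422) ≈ -338.91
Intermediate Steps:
g = Mul(2, I, Pow(2, Rational(1, 2))) (g = Pow(-8, Rational(1, 2)) = Mul(2, I, Pow(2, Rational(1, 2))) ≈ Mul(2.8284, I))
C = Rational(-210456139, 620958) (C = Add(Mul(19282, Pow(-57, -1)), Mul(13966, Pow(-21788, -1))) = Add(Mul(19282, Rational(-1, 57)), Mul(13966, Rational(-1, 21788))) = Add(Rational(-19282, 57), Rational(-6983, 10894)) = Rational(-210456139, 620958) ≈ -338.92)
Function('U')(a) = Pow(Add(-2, a), -1) (Function('U')(a) = Pow(Add(a, -2), -1) = Pow(Add(-2, a), -1))
Add(C, Mul(-1, Function('U')(-107))) = Add(Rational(-210456139, 620958), Mul(-1, Pow(Add(-2, -107), -1))) = Add(Rational(-210456139, 620958), Mul(-1, Pow(-109, -1))) = Add(Rational(-210456139, 620958), Mul(-1, Rational(-1, 109))) = Add(Rational(-210456139, 620958), Rational(1, 109)) = Rational(-22939098193, 67684422)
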